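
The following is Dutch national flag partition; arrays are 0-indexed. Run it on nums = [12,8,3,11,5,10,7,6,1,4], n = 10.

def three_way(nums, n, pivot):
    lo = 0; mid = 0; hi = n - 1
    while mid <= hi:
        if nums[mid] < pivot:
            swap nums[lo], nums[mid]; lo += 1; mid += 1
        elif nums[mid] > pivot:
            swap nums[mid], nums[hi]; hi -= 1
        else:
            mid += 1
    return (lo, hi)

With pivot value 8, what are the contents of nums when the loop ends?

[4,3,1,5,6,7,8,10,11,12]

pivot = 8; lo=0, mid=0, hi=9
nums[mid]=12>8: swap nums[0],nums[9]; hi=8 → [4,8,3,11,5,10,7,6,1,12]
nums[mid]=4<8: swap nums[0],nums[0]; lo=1,mid=1 → [4,8,3,11,5,10,7,6,1,12]
nums[mid]=8=8: mid=2
nums[mid]=3<8: swap nums[1],nums[2]; lo=2,mid=3 → [4,3,8,11,5,10,7,6,1,12]
nums[mid]=11>8: swap nums[3],nums[8]; hi=7 → [4,3,8,1,5,10,7,6,11,12]
nums[mid]=1<8: swap nums[2],nums[3]; lo=3,mid=4 → [4,3,1,8,5,10,7,6,11,12]
nums[mid]=5<8: swap nums[3],nums[4]; lo=4,mid=5 → [4,3,1,5,8,10,7,6,11,12]
nums[mid]=10>8: swap nums[5],nums[7]; hi=6 → [4,3,1,5,8,6,7,10,11,12]
nums[mid]=6<8: swap nums[4],nums[5]; lo=5,mid=6 → [4,3,1,5,6,8,7,10,11,12]
nums[mid]=7<8: swap nums[5],nums[6]; lo=6,mid=7 → [4,3,1,5,6,7,8,10,11,12]
end: lo=6, hi=6; nums = [4,3,1,5,6,7,8,10,11,12]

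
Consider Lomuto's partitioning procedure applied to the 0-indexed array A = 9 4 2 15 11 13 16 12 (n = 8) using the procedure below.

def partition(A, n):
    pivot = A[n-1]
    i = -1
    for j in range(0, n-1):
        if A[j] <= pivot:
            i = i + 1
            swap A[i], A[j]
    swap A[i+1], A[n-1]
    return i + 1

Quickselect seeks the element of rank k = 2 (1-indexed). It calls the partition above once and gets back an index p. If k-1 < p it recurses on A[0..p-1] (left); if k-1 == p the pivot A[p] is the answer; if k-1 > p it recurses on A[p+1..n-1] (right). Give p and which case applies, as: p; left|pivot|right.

4; left

pivot=12, i=-1
j=0: 9≤12, i=0, swap(0,0) ⇒ 9 4 2 15 11 13 16 12
j=1: 4≤12, i=1, swap(1,1) ⇒ 9 4 2 15 11 13 16 12
j=2: 2≤12, i=2, swap(2,2) ⇒ 9 4 2 15 11 13 16 12
j=3: 15>12, skip
j=4: 11≤12, i=3, swap(3,4) ⇒ 9 4 2 11 15 13 16 12
j=5: 13>12, skip
j=6: 16>12, skip
swap(4,7) ⇒ 9 4 2 11 12 13 16 15; return 4
p = 4; k-1 = 1 < 4 ⇒ left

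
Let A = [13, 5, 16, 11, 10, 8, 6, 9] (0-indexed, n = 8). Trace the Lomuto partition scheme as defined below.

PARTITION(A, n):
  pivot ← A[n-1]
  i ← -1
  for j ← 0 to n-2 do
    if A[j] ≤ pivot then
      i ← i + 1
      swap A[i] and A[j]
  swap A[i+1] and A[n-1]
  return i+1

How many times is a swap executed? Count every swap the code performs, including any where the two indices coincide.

4

pivot = A[7] = 9; i = -1
j=0: A[0]=13 > 9 → no swap
j=1: A[1]=5 ≤ 9 → i=0, swap A[0],A[1] → [5, 13, 16, 11, 10, 8, 6, 9]
j=2: A[2]=16 > 9 → no swap
j=3: A[3]=11 > 9 → no swap
j=4: A[4]=10 > 9 → no swap
j=5: A[5]=8 ≤ 9 → i=1, swap A[1],A[5] → [5, 8, 16, 11, 10, 13, 6, 9]
j=6: A[6]=6 ≤ 9 → i=2, swap A[2],A[6] → [5, 8, 6, 11, 10, 13, 16, 9]
final swap A[3],A[7] → [5, 8, 6, 9, 10, 13, 16, 11]; return 3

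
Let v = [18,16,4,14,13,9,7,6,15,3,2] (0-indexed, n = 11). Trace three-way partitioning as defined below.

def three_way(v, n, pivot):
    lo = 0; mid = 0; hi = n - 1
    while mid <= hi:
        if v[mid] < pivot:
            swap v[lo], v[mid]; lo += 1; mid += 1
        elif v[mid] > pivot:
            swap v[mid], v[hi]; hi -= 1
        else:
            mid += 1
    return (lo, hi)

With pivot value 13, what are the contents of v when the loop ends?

[2,3,4,6,9,7,13,15,14,16,18]

pivot = 13; lo=0, mid=0, hi=10
v[mid]=18>13: swap v[0],v[10]; hi=9 → [2,16,4,14,13,9,7,6,15,3,18]
v[mid]=2<13: swap v[0],v[0]; lo=1,mid=1 → [2,16,4,14,13,9,7,6,15,3,18]
v[mid]=16>13: swap v[1],v[9]; hi=8 → [2,3,4,14,13,9,7,6,15,16,18]
v[mid]=3<13: swap v[1],v[1]; lo=2,mid=2 → [2,3,4,14,13,9,7,6,15,16,18]
v[mid]=4<13: swap v[2],v[2]; lo=3,mid=3 → [2,3,4,14,13,9,7,6,15,16,18]
v[mid]=14>13: swap v[3],v[8]; hi=7 → [2,3,4,15,13,9,7,6,14,16,18]
v[mid]=15>13: swap v[3],v[7]; hi=6 → [2,3,4,6,13,9,7,15,14,16,18]
v[mid]=6<13: swap v[3],v[3]; lo=4,mid=4 → [2,3,4,6,13,9,7,15,14,16,18]
v[mid]=13=13: mid=5
v[mid]=9<13: swap v[4],v[5]; lo=5,mid=6 → [2,3,4,6,9,13,7,15,14,16,18]
v[mid]=7<13: swap v[5],v[6]; lo=6,mid=7 → [2,3,4,6,9,7,13,15,14,16,18]
end: lo=6, hi=6; v = [2,3,4,6,9,7,13,15,14,16,18]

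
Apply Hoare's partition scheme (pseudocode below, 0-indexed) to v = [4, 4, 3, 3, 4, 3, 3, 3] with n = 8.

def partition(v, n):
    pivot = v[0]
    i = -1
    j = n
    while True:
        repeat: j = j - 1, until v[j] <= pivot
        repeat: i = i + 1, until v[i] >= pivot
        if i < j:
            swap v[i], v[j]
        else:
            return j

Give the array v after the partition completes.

pivot = v[0] = 4; i = -1, j = 8
j→7 (v[7]=3≤4), i→0 (v[0]=4≥4); i<j, swap → [3, 4, 3, 3, 4, 3, 3, 4]
j→6 (v[6]=3≤4), i→1 (v[1]=4≥4); i<j, swap → [3, 3, 3, 3, 4, 3, 4, 4]
j→5 (v[5]=3≤4), i→4 (v[4]=4≥4); i<j, swap → [3, 3, 3, 3, 3, 4, 4, 4]
j→4, i→5; i≥j, return j=4. v = [3, 3, 3, 3, 3, 4, 4, 4]

[3, 3, 3, 3, 3, 4, 4, 4]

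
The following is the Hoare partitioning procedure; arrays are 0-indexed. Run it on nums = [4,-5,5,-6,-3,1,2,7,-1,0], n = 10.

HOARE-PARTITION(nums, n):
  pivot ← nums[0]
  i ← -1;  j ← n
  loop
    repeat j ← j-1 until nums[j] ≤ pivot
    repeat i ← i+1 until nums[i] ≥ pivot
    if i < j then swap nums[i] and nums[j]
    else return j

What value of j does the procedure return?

6

pivot = nums[0] = 4; i = -1, j = 10
j→9 (nums[9]=0≤4), i→0 (nums[0]=4≥4); i<j, swap → [0,-5,5,-6,-3,1,2,7,-1,4]
j→8 (nums[8]=-1≤4), i→2 (nums[2]=5≥4); i<j, swap → [0,-5,-1,-6,-3,1,2,7,5,4]
j→6, i→7; i≥j, return j=6. nums = [0,-5,-1,-6,-3,1,2,7,5,4]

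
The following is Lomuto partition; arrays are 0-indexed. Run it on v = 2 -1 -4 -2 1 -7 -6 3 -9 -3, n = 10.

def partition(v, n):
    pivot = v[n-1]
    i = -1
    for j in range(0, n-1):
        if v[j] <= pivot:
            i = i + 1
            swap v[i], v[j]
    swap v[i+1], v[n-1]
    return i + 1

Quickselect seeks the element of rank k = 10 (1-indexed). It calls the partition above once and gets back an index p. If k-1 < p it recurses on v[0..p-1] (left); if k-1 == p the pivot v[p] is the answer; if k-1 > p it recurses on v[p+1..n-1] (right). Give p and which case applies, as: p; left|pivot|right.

4; right

pivot=-3, i=-1
j=0: 2>-3, skip
j=1: -1>-3, skip
j=2: -4≤-3, i=0, swap(0,2) ⇒ -4 -1 2 -2 1 -7 -6 3 -9 -3
j=3: -2>-3, skip
j=4: 1>-3, skip
j=5: -7≤-3, i=1, swap(1,5) ⇒ -4 -7 2 -2 1 -1 -6 3 -9 -3
j=6: -6≤-3, i=2, swap(2,6) ⇒ -4 -7 -6 -2 1 -1 2 3 -9 -3
j=7: 3>-3, skip
j=8: -9≤-3, i=3, swap(3,8) ⇒ -4 -7 -6 -9 1 -1 2 3 -2 -3
swap(4,9) ⇒ -4 -7 -6 -9 -3 -1 2 3 -2 1; return 4
p = 4; k-1 = 9 > 4 ⇒ right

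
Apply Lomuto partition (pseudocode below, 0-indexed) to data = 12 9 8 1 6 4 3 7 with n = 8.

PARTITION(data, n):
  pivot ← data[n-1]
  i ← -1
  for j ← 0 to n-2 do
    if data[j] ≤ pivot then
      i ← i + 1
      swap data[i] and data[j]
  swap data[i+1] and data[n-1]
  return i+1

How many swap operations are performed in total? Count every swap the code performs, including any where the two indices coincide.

5

pivot = data[7] = 7; i = -1
j=0: data[0]=12 > 7 → no swap
j=1: data[1]=9 > 7 → no swap
j=2: data[2]=8 > 7 → no swap
j=3: data[3]=1 ≤ 7 → i=0, swap data[0],data[3] → 1 9 8 12 6 4 3 7
j=4: data[4]=6 ≤ 7 → i=1, swap data[1],data[4] → 1 6 8 12 9 4 3 7
j=5: data[5]=4 ≤ 7 → i=2, swap data[2],data[5] → 1 6 4 12 9 8 3 7
j=6: data[6]=3 ≤ 7 → i=3, swap data[3],data[6] → 1 6 4 3 9 8 12 7
final swap data[4],data[7] → 1 6 4 3 7 8 12 9; return 4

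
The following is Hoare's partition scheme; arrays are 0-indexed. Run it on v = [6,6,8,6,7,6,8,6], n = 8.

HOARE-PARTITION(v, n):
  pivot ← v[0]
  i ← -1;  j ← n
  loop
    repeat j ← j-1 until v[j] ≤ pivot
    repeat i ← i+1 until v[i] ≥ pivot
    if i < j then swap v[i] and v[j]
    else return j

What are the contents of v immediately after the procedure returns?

pivot=6
j stops at 7 (6), i stops at 0 (6); swap ⇒ [6,6,8,6,7,6,8,6]
j stops at 5 (6), i stops at 1 (6); swap ⇒ [6,6,8,6,7,6,8,6]
j stops at 3 (6), i stops at 2 (8); swap ⇒ [6,6,6,8,7,6,8,6]
j stops at 2, i stops at 3; i≥j ⇒ return 2. v=[6,6,6,8,7,6,8,6]

[6,6,6,8,7,6,8,6]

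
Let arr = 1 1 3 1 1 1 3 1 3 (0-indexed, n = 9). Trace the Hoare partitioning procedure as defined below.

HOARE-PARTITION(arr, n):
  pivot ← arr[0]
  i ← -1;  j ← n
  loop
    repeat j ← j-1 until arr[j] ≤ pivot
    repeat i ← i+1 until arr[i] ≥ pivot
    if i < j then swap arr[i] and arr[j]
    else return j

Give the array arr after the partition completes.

pivot=1
j stops at 7 (1), i stops at 0 (1); swap ⇒ 1 1 3 1 1 1 3 1 3
j stops at 5 (1), i stops at 1 (1); swap ⇒ 1 1 3 1 1 1 3 1 3
j stops at 4 (1), i stops at 2 (3); swap ⇒ 1 1 1 1 3 1 3 1 3
j stops at 3, i stops at 3; i≥j ⇒ return 3. arr=1 1 1 1 3 1 3 1 3

1 1 1 1 3 1 3 1 3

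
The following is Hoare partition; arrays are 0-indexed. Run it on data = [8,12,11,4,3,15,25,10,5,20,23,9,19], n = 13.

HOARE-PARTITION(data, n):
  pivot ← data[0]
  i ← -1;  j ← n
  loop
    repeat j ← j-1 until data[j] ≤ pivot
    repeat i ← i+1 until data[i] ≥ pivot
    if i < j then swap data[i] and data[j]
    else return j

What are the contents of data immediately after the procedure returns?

pivot=8
j stops at 8 (5), i stops at 0 (8); swap ⇒ [5,12,11,4,3,15,25,10,8,20,23,9,19]
j stops at 4 (3), i stops at 1 (12); swap ⇒ [5,3,11,4,12,15,25,10,8,20,23,9,19]
j stops at 3 (4), i stops at 2 (11); swap ⇒ [5,3,4,11,12,15,25,10,8,20,23,9,19]
j stops at 2, i stops at 3; i≥j ⇒ return 2. data=[5,3,4,11,12,15,25,10,8,20,23,9,19]

[5,3,4,11,12,15,25,10,8,20,23,9,19]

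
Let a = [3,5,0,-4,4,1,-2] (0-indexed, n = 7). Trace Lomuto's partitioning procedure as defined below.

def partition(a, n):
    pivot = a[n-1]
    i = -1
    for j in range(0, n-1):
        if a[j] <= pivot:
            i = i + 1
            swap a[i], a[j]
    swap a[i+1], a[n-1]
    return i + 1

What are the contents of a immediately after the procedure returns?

pivot = a[6] = -2; i = -1
j=0: a[0]=3 > -2 → no swap
j=1: a[1]=5 > -2 → no swap
j=2: a[2]=0 > -2 → no swap
j=3: a[3]=-4 ≤ -2 → i=0, swap a[0],a[3] → [-4,5,0,3,4,1,-2]
j=4: a[4]=4 > -2 → no swap
j=5: a[5]=1 > -2 → no swap
final swap a[1],a[6] → [-4,-2,0,3,4,1,5]; return 1

[-4,-2,0,3,4,1,5]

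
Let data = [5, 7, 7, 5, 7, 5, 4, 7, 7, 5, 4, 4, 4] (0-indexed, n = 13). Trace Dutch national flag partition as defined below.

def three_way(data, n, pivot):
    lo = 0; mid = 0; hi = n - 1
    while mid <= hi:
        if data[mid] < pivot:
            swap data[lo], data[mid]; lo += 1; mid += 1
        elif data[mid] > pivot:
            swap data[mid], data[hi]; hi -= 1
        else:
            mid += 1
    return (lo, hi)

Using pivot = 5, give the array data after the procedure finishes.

[4, 4, 4, 4, 5, 5, 5, 5, 7, 7, 7, 7, 7]

lo=0 mid=0 hi=12
5=5: mid=1
7>5: swap(1,12), hi=11 ⇒ [5, 4, 7, 5, 7, 5, 4, 7, 7, 5, 4, 4, 7]
4<5: swap(0,1), lo=1 mid=2 ⇒ [4, 5, 7, 5, 7, 5, 4, 7, 7, 5, 4, 4, 7]
7>5: swap(2,11), hi=10 ⇒ [4, 5, 4, 5, 7, 5, 4, 7, 7, 5, 4, 7, 7]
4<5: swap(1,2), lo=2 mid=3 ⇒ [4, 4, 5, 5, 7, 5, 4, 7, 7, 5, 4, 7, 7]
5=5: mid=4
7>5: swap(4,10), hi=9 ⇒ [4, 4, 5, 5, 4, 5, 4, 7, 7, 5, 7, 7, 7]
4<5: swap(2,4), lo=3 mid=5 ⇒ [4, 4, 4, 5, 5, 5, 4, 7, 7, 5, 7, 7, 7]
5=5: mid=6
4<5: swap(3,6), lo=4 mid=7 ⇒ [4, 4, 4, 4, 5, 5, 5, 7, 7, 5, 7, 7, 7]
7>5: swap(7,9), hi=8 ⇒ [4, 4, 4, 4, 5, 5, 5, 5, 7, 7, 7, 7, 7]
5=5: mid=8
7>5: swap(8,8), hi=7 ⇒ [4, 4, 4, 4, 5, 5, 5, 5, 7, 7, 7, 7, 7]
done. lo=4 hi=7; data=[4, 4, 4, 4, 5, 5, 5, 5, 7, 7, 7, 7, 7]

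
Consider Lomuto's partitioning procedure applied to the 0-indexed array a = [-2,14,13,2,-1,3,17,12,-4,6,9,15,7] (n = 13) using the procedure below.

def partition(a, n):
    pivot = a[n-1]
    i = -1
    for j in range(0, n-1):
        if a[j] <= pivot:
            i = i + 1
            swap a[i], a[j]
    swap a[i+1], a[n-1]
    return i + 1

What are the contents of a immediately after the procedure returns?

pivot=7, i=-1
j=0: -2≤7, i=0, swap(0,0) ⇒ [-2,14,13,2,-1,3,17,12,-4,6,9,15,7]
j=1: 14>7, skip
j=2: 13>7, skip
j=3: 2≤7, i=1, swap(1,3) ⇒ [-2,2,13,14,-1,3,17,12,-4,6,9,15,7]
j=4: -1≤7, i=2, swap(2,4) ⇒ [-2,2,-1,14,13,3,17,12,-4,6,9,15,7]
j=5: 3≤7, i=3, swap(3,5) ⇒ [-2,2,-1,3,13,14,17,12,-4,6,9,15,7]
j=6: 17>7, skip
j=7: 12>7, skip
j=8: -4≤7, i=4, swap(4,8) ⇒ [-2,2,-1,3,-4,14,17,12,13,6,9,15,7]
j=9: 6≤7, i=5, swap(5,9) ⇒ [-2,2,-1,3,-4,6,17,12,13,14,9,15,7]
j=10: 9>7, skip
j=11: 15>7, skip
swap(6,12) ⇒ [-2,2,-1,3,-4,6,7,12,13,14,9,15,17]; return 6

[-2,2,-1,3,-4,6,7,12,13,14,9,15,17]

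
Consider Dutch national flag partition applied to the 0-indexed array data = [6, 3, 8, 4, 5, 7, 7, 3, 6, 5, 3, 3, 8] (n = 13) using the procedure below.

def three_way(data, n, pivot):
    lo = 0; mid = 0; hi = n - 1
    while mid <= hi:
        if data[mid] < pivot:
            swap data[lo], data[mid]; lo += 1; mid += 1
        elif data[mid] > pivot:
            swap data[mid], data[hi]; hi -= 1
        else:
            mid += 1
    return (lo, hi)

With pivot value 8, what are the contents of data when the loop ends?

[6, 3, 4, 5, 7, 7, 3, 6, 5, 3, 3, 8, 8]

pivot = 8; lo=0, mid=0, hi=12
data[mid]=6<8: swap data[0],data[0]; lo=1,mid=1 → [6, 3, 8, 4, 5, 7, 7, 3, 6, 5, 3, 3, 8]
data[mid]=3<8: swap data[1],data[1]; lo=2,mid=2 → [6, 3, 8, 4, 5, 7, 7, 3, 6, 5, 3, 3, 8]
data[mid]=8=8: mid=3
data[mid]=4<8: swap data[2],data[3]; lo=3,mid=4 → [6, 3, 4, 8, 5, 7, 7, 3, 6, 5, 3, 3, 8]
data[mid]=5<8: swap data[3],data[4]; lo=4,mid=5 → [6, 3, 4, 5, 8, 7, 7, 3, 6, 5, 3, 3, 8]
data[mid]=7<8: swap data[4],data[5]; lo=5,mid=6 → [6, 3, 4, 5, 7, 8, 7, 3, 6, 5, 3, 3, 8]
data[mid]=7<8: swap data[5],data[6]; lo=6,mid=7 → [6, 3, 4, 5, 7, 7, 8, 3, 6, 5, 3, 3, 8]
data[mid]=3<8: swap data[6],data[7]; lo=7,mid=8 → [6, 3, 4, 5, 7, 7, 3, 8, 6, 5, 3, 3, 8]
data[mid]=6<8: swap data[7],data[8]; lo=8,mid=9 → [6, 3, 4, 5, 7, 7, 3, 6, 8, 5, 3, 3, 8]
data[mid]=5<8: swap data[8],data[9]; lo=9,mid=10 → [6, 3, 4, 5, 7, 7, 3, 6, 5, 8, 3, 3, 8]
data[mid]=3<8: swap data[9],data[10]; lo=10,mid=11 → [6, 3, 4, 5, 7, 7, 3, 6, 5, 3, 8, 3, 8]
data[mid]=3<8: swap data[10],data[11]; lo=11,mid=12 → [6, 3, 4, 5, 7, 7, 3, 6, 5, 3, 3, 8, 8]
data[mid]=8=8: mid=13
end: lo=11, hi=12; data = [6, 3, 4, 5, 7, 7, 3, 6, 5, 3, 3, 8, 8]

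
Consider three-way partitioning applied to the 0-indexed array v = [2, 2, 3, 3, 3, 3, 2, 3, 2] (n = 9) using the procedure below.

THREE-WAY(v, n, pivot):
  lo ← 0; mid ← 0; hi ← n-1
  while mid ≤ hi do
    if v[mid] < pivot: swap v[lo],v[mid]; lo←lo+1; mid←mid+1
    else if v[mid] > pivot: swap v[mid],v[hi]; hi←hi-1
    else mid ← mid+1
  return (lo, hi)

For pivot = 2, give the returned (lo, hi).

(0, 3)

pivot = 2; lo=0, mid=0, hi=8
v[mid]=2=2: mid=1
v[mid]=2=2: mid=2
v[mid]=3>2: swap v[2],v[8]; hi=7 → [2, 2, 2, 3, 3, 3, 2, 3, 3]
v[mid]=2=2: mid=3
v[mid]=3>2: swap v[3],v[7]; hi=6 → [2, 2, 2, 3, 3, 3, 2, 3, 3]
v[mid]=3>2: swap v[3],v[6]; hi=5 → [2, 2, 2, 2, 3, 3, 3, 3, 3]
v[mid]=2=2: mid=4
v[mid]=3>2: swap v[4],v[5]; hi=4 → [2, 2, 2, 2, 3, 3, 3, 3, 3]
v[mid]=3>2: swap v[4],v[4]; hi=3 → [2, 2, 2, 2, 3, 3, 3, 3, 3]
end: lo=0, hi=3; v = [2, 2, 2, 2, 3, 3, 3, 3, 3]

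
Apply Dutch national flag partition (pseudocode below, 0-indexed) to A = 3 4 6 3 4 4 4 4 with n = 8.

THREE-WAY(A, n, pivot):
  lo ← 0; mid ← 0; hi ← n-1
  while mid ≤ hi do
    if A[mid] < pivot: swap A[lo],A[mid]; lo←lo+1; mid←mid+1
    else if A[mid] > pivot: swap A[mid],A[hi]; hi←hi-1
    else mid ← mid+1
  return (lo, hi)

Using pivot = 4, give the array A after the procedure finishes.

lo=0 mid=0 hi=7
3<4: swap(0,0), lo=1 mid=1 ⇒ 3 4 6 3 4 4 4 4
4=4: mid=2
6>4: swap(2,7), hi=6 ⇒ 3 4 4 3 4 4 4 6
4=4: mid=3
3<4: swap(1,3), lo=2 mid=4 ⇒ 3 3 4 4 4 4 4 6
4=4: mid=5
4=4: mid=6
4=4: mid=7
done. lo=2 hi=6; A=3 3 4 4 4 4 4 6

3 3 4 4 4 4 4 6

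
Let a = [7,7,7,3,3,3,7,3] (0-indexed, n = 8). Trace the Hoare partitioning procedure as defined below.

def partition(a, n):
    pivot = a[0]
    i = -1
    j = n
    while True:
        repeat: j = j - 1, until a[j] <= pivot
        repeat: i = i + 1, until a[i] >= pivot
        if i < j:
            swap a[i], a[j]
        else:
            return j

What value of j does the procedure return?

4

pivot = a[0] = 7; i = -1, j = 8
j→7 (a[7]=3≤7), i→0 (a[0]=7≥7); i<j, swap → [3,7,7,3,3,3,7,7]
j→6 (a[6]=7≤7), i→1 (a[1]=7≥7); i<j, swap → [3,7,7,3,3,3,7,7]
j→5 (a[5]=3≤7), i→2 (a[2]=7≥7); i<j, swap → [3,7,3,3,3,7,7,7]
j→4, i→5; i≥j, return j=4. a = [3,7,3,3,3,7,7,7]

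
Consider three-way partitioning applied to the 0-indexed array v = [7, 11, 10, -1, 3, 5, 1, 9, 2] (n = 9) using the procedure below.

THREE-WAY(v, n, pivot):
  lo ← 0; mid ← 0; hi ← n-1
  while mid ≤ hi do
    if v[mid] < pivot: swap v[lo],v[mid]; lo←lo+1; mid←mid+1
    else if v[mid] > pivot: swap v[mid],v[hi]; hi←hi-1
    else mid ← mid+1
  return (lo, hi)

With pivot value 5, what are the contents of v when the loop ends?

pivot = 5; lo=0, mid=0, hi=8
v[mid]=7>5: swap v[0],v[8]; hi=7 → [2, 11, 10, -1, 3, 5, 1, 9, 7]
v[mid]=2<5: swap v[0],v[0]; lo=1,mid=1 → [2, 11, 10, -1, 3, 5, 1, 9, 7]
v[mid]=11>5: swap v[1],v[7]; hi=6 → [2, 9, 10, -1, 3, 5, 1, 11, 7]
v[mid]=9>5: swap v[1],v[6]; hi=5 → [2, 1, 10, -1, 3, 5, 9, 11, 7]
v[mid]=1<5: swap v[1],v[1]; lo=2,mid=2 → [2, 1, 10, -1, 3, 5, 9, 11, 7]
v[mid]=10>5: swap v[2],v[5]; hi=4 → [2, 1, 5, -1, 3, 10, 9, 11, 7]
v[mid]=5=5: mid=3
v[mid]=-1<5: swap v[2],v[3]; lo=3,mid=4 → [2, 1, -1, 5, 3, 10, 9, 11, 7]
v[mid]=3<5: swap v[3],v[4]; lo=4,mid=5 → [2, 1, -1, 3, 5, 10, 9, 11, 7]
end: lo=4, hi=4; v = [2, 1, -1, 3, 5, 10, 9, 11, 7]

[2, 1, -1, 3, 5, 10, 9, 11, 7]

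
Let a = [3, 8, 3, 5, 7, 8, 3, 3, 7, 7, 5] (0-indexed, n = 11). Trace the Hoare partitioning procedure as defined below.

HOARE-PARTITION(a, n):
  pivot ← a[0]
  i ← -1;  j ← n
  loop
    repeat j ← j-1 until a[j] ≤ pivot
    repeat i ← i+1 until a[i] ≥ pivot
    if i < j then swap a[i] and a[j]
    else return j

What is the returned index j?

2

pivot=3
j stops at 7 (3), i stops at 0 (3); swap ⇒ [3, 8, 3, 5, 7, 8, 3, 3, 7, 7, 5]
j stops at 6 (3), i stops at 1 (8); swap ⇒ [3, 3, 3, 5, 7, 8, 8, 3, 7, 7, 5]
j stops at 2, i stops at 2; i≥j ⇒ return 2. a=[3, 3, 3, 5, 7, 8, 8, 3, 7, 7, 5]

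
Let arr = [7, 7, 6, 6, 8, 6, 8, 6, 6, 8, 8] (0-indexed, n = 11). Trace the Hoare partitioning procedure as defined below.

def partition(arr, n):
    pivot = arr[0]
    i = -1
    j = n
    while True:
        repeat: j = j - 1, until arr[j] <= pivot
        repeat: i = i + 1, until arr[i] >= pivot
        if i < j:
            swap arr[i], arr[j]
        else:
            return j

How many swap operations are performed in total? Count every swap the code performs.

pivot=7
j stops at 8 (6), i stops at 0 (7); swap ⇒ [6, 7, 6, 6, 8, 6, 8, 6, 7, 8, 8]
j stops at 7 (6), i stops at 1 (7); swap ⇒ [6, 6, 6, 6, 8, 6, 8, 7, 7, 8, 8]
j stops at 5 (6), i stops at 4 (8); swap ⇒ [6, 6, 6, 6, 6, 8, 8, 7, 7, 8, 8]
j stops at 4, i stops at 5; i≥j ⇒ return 4. arr=[6, 6, 6, 6, 6, 8, 8, 7, 7, 8, 8]

3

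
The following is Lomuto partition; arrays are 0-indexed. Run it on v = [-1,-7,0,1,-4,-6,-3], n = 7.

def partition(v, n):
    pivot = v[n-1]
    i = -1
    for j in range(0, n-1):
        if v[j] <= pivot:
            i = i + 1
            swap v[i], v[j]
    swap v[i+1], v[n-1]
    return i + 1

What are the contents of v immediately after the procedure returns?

[-7,-4,-6,-3,-1,0,1]

pivot=-3, i=-1
j=0: -1>-3, skip
j=1: -7≤-3, i=0, swap(0,1) ⇒ [-7,-1,0,1,-4,-6,-3]
j=2: 0>-3, skip
j=3: 1>-3, skip
j=4: -4≤-3, i=1, swap(1,4) ⇒ [-7,-4,0,1,-1,-6,-3]
j=5: -6≤-3, i=2, swap(2,5) ⇒ [-7,-4,-6,1,-1,0,-3]
swap(3,6) ⇒ [-7,-4,-6,-3,-1,0,1]; return 3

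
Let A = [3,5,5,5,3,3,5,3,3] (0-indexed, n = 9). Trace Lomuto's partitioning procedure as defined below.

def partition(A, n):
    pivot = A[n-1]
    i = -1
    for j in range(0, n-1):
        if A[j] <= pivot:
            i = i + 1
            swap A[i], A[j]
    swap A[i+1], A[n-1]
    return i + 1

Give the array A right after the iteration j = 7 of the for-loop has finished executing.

pivot = A[8] = 3; i = -1
j=0: A[0]=3 ≤ 3 → i=0, swap A[0],A[0] (no change) → [3,5,5,5,3,3,5,3,3]
j=1: A[1]=5 > 3 → no swap
j=2: A[2]=5 > 3 → no swap
j=3: A[3]=5 > 3 → no swap
j=4: A[4]=3 ≤ 3 → i=1, swap A[1],A[4] → [3,3,5,5,5,3,5,3,3]
j=5: A[5]=3 ≤ 3 → i=2, swap A[2],A[5] → [3,3,3,5,5,5,5,3,3]
j=6: A[6]=5 > 3 → no swap
j=7: A[7]=3 ≤ 3 → i=3, swap A[3],A[7] → [3,3,3,3,5,5,5,5,3]
(after j=7) A = [3,3,3,3,5,5,5,5,3]

[3,3,3,3,5,5,5,5,3]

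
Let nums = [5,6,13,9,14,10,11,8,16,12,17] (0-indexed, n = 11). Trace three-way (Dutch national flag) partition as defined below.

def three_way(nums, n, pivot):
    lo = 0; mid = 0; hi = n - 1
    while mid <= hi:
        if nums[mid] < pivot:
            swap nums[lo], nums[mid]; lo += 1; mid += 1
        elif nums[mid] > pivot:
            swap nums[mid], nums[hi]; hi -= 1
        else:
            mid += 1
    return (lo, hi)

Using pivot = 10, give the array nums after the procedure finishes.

pivot = 10; lo=0, mid=0, hi=10
nums[mid]=5<10: swap nums[0],nums[0]; lo=1,mid=1 → [5,6,13,9,14,10,11,8,16,12,17]
nums[mid]=6<10: swap nums[1],nums[1]; lo=2,mid=2 → [5,6,13,9,14,10,11,8,16,12,17]
nums[mid]=13>10: swap nums[2],nums[10]; hi=9 → [5,6,17,9,14,10,11,8,16,12,13]
nums[mid]=17>10: swap nums[2],nums[9]; hi=8 → [5,6,12,9,14,10,11,8,16,17,13]
nums[mid]=12>10: swap nums[2],nums[8]; hi=7 → [5,6,16,9,14,10,11,8,12,17,13]
nums[mid]=16>10: swap nums[2],nums[7]; hi=6 → [5,6,8,9,14,10,11,16,12,17,13]
nums[mid]=8<10: swap nums[2],nums[2]; lo=3,mid=3 → [5,6,8,9,14,10,11,16,12,17,13]
nums[mid]=9<10: swap nums[3],nums[3]; lo=4,mid=4 → [5,6,8,9,14,10,11,16,12,17,13]
nums[mid]=14>10: swap nums[4],nums[6]; hi=5 → [5,6,8,9,11,10,14,16,12,17,13]
nums[mid]=11>10: swap nums[4],nums[5]; hi=4 → [5,6,8,9,10,11,14,16,12,17,13]
nums[mid]=10=10: mid=5
end: lo=4, hi=4; nums = [5,6,8,9,10,11,14,16,12,17,13]

[5,6,8,9,10,11,14,16,12,17,13]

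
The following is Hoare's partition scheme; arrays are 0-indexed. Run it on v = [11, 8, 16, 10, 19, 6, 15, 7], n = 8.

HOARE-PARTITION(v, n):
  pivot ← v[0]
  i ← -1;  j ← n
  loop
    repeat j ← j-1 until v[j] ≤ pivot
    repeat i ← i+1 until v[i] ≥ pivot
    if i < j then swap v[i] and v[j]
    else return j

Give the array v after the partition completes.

[7, 8, 6, 10, 19, 16, 15, 11]

pivot = v[0] = 11; i = -1, j = 8
j→7 (v[7]=7≤11), i→0 (v[0]=11≥11); i<j, swap → [7, 8, 16, 10, 19, 6, 15, 11]
j→5 (v[5]=6≤11), i→2 (v[2]=16≥11); i<j, swap → [7, 8, 6, 10, 19, 16, 15, 11]
j→3, i→4; i≥j, return j=3. v = [7, 8, 6, 10, 19, 16, 15, 11]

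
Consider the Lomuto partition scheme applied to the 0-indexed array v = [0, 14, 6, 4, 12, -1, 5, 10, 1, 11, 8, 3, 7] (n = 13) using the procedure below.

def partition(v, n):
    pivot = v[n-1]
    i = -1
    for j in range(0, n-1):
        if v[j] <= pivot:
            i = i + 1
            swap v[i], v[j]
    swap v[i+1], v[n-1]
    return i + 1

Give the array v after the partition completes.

pivot = v[12] = 7; i = -1
j=0: v[0]=0 ≤ 7 → i=0, swap v[0],v[0] (no change) → [0, 14, 6, 4, 12, -1, 5, 10, 1, 11, 8, 3, 7]
j=1: v[1]=14 > 7 → no swap
j=2: v[2]=6 ≤ 7 → i=1, swap v[1],v[2] → [0, 6, 14, 4, 12, -1, 5, 10, 1, 11, 8, 3, 7]
j=3: v[3]=4 ≤ 7 → i=2, swap v[2],v[3] → [0, 6, 4, 14, 12, -1, 5, 10, 1, 11, 8, 3, 7]
j=4: v[4]=12 > 7 → no swap
j=5: v[5]=-1 ≤ 7 → i=3, swap v[3],v[5] → [0, 6, 4, -1, 12, 14, 5, 10, 1, 11, 8, 3, 7]
j=6: v[6]=5 ≤ 7 → i=4, swap v[4],v[6] → [0, 6, 4, -1, 5, 14, 12, 10, 1, 11, 8, 3, 7]
j=7: v[7]=10 > 7 → no swap
j=8: v[8]=1 ≤ 7 → i=5, swap v[5],v[8] → [0, 6, 4, -1, 5, 1, 12, 10, 14, 11, 8, 3, 7]
j=9: v[9]=11 > 7 → no swap
j=10: v[10]=8 > 7 → no swap
j=11: v[11]=3 ≤ 7 → i=6, swap v[6],v[11] → [0, 6, 4, -1, 5, 1, 3, 10, 14, 11, 8, 12, 7]
final swap v[7],v[12] → [0, 6, 4, -1, 5, 1, 3, 7, 14, 11, 8, 12, 10]; return 7

[0, 6, 4, -1, 5, 1, 3, 7, 14, 11, 8, 12, 10]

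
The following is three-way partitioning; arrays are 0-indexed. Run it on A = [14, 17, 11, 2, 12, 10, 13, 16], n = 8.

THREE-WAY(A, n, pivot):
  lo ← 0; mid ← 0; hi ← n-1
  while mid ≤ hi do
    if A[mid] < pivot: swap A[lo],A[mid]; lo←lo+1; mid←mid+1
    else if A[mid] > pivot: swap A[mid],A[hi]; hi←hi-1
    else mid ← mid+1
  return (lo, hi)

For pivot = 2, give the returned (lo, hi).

lo=0 mid=0 hi=7
14>2: swap(0,7), hi=6 ⇒ [16, 17, 11, 2, 12, 10, 13, 14]
16>2: swap(0,6), hi=5 ⇒ [13, 17, 11, 2, 12, 10, 16, 14]
13>2: swap(0,5), hi=4 ⇒ [10, 17, 11, 2, 12, 13, 16, 14]
10>2: swap(0,4), hi=3 ⇒ [12, 17, 11, 2, 10, 13, 16, 14]
12>2: swap(0,3), hi=2 ⇒ [2, 17, 11, 12, 10, 13, 16, 14]
2=2: mid=1
17>2: swap(1,2), hi=1 ⇒ [2, 11, 17, 12, 10, 13, 16, 14]
11>2: swap(1,1), hi=0 ⇒ [2, 11, 17, 12, 10, 13, 16, 14]
done. lo=0 hi=0; A=[2, 11, 17, 12, 10, 13, 16, 14]

(0, 0)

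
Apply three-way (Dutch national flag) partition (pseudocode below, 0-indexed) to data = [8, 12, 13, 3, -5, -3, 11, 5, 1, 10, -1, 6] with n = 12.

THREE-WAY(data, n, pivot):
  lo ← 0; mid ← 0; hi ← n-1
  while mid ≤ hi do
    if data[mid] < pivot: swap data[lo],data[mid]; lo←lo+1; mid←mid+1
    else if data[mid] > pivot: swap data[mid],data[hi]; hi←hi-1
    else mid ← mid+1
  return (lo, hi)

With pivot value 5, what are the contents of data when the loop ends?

[-1, 1, 3, -5, -3, 5, 11, 13, 10, 12, 6, 8]

lo=0 mid=0 hi=11
8>5: swap(0,11), hi=10 ⇒ [6, 12, 13, 3, -5, -3, 11, 5, 1, 10, -1, 8]
6>5: swap(0,10), hi=9 ⇒ [-1, 12, 13, 3, -5, -3, 11, 5, 1, 10, 6, 8]
-1<5: swap(0,0), lo=1 mid=1 ⇒ [-1, 12, 13, 3, -5, -3, 11, 5, 1, 10, 6, 8]
12>5: swap(1,9), hi=8 ⇒ [-1, 10, 13, 3, -5, -3, 11, 5, 1, 12, 6, 8]
10>5: swap(1,8), hi=7 ⇒ [-1, 1, 13, 3, -5, -3, 11, 5, 10, 12, 6, 8]
1<5: swap(1,1), lo=2 mid=2 ⇒ [-1, 1, 13, 3, -5, -3, 11, 5, 10, 12, 6, 8]
13>5: swap(2,7), hi=6 ⇒ [-1, 1, 5, 3, -5, -3, 11, 13, 10, 12, 6, 8]
5=5: mid=3
3<5: swap(2,3), lo=3 mid=4 ⇒ [-1, 1, 3, 5, -5, -3, 11, 13, 10, 12, 6, 8]
-5<5: swap(3,4), lo=4 mid=5 ⇒ [-1, 1, 3, -5, 5, -3, 11, 13, 10, 12, 6, 8]
-3<5: swap(4,5), lo=5 mid=6 ⇒ [-1, 1, 3, -5, -3, 5, 11, 13, 10, 12, 6, 8]
11>5: swap(6,6), hi=5 ⇒ [-1, 1, 3, -5, -3, 5, 11, 13, 10, 12, 6, 8]
done. lo=5 hi=5; data=[-1, 1, 3, -5, -3, 5, 11, 13, 10, 12, 6, 8]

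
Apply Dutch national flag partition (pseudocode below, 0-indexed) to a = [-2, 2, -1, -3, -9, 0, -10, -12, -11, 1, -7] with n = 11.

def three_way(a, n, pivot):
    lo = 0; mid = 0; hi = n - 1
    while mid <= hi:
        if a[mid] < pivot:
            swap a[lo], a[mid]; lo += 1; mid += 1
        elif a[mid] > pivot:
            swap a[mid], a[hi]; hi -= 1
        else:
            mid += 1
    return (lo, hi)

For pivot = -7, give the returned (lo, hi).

(4, 4)

lo=0 mid=0 hi=10
-2>-7: swap(0,10), hi=9 ⇒ [-7, 2, -1, -3, -9, 0, -10, -12, -11, 1, -2]
-7=-7: mid=1
2>-7: swap(1,9), hi=8 ⇒ [-7, 1, -1, -3, -9, 0, -10, -12, -11, 2, -2]
1>-7: swap(1,8), hi=7 ⇒ [-7, -11, -1, -3, -9, 0, -10, -12, 1, 2, -2]
-11<-7: swap(0,1), lo=1 mid=2 ⇒ [-11, -7, -1, -3, -9, 0, -10, -12, 1, 2, -2]
-1>-7: swap(2,7), hi=6 ⇒ [-11, -7, -12, -3, -9, 0, -10, -1, 1, 2, -2]
-12<-7: swap(1,2), lo=2 mid=3 ⇒ [-11, -12, -7, -3, -9, 0, -10, -1, 1, 2, -2]
-3>-7: swap(3,6), hi=5 ⇒ [-11, -12, -7, -10, -9, 0, -3, -1, 1, 2, -2]
-10<-7: swap(2,3), lo=3 mid=4 ⇒ [-11, -12, -10, -7, -9, 0, -3, -1, 1, 2, -2]
-9<-7: swap(3,4), lo=4 mid=5 ⇒ [-11, -12, -10, -9, -7, 0, -3, -1, 1, 2, -2]
0>-7: swap(5,5), hi=4 ⇒ [-11, -12, -10, -9, -7, 0, -3, -1, 1, 2, -2]
done. lo=4 hi=4; a=[-11, -12, -10, -9, -7, 0, -3, -1, 1, 2, -2]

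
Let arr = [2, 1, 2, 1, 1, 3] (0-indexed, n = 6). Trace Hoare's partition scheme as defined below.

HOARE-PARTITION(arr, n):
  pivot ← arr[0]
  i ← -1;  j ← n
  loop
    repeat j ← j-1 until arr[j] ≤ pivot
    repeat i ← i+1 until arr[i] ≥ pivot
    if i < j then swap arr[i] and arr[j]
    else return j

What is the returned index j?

2

pivot = arr[0] = 2; i = -1, j = 6
j→4 (arr[4]=1≤2), i→0 (arr[0]=2≥2); i<j, swap → [1, 1, 2, 1, 2, 3]
j→3 (arr[3]=1≤2), i→2 (arr[2]=2≥2); i<j, swap → [1, 1, 1, 2, 2, 3]
j→2, i→3; i≥j, return j=2. arr = [1, 1, 1, 2, 2, 3]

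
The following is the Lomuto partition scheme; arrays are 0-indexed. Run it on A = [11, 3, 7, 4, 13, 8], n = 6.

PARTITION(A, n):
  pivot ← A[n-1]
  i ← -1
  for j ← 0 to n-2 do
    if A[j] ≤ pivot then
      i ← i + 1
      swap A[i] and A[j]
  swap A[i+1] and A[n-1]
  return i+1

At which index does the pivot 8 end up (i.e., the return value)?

3

pivot = A[5] = 8; i = -1
j=0: A[0]=11 > 8 → no swap
j=1: A[1]=3 ≤ 8 → i=0, swap A[0],A[1] → [3, 11, 7, 4, 13, 8]
j=2: A[2]=7 ≤ 8 → i=1, swap A[1],A[2] → [3, 7, 11, 4, 13, 8]
j=3: A[3]=4 ≤ 8 → i=2, swap A[2],A[3] → [3, 7, 4, 11, 13, 8]
j=4: A[4]=13 > 8 → no swap
final swap A[3],A[5] → [3, 7, 4, 8, 13, 11]; return 3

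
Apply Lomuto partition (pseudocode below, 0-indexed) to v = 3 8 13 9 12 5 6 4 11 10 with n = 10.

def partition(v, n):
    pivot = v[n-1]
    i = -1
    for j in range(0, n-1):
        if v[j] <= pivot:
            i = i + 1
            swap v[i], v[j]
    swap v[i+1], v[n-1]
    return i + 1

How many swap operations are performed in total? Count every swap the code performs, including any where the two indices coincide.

7

pivot=10, i=-1
j=0: 3≤10, i=0, swap(0,0) ⇒ 3 8 13 9 12 5 6 4 11 10
j=1: 8≤10, i=1, swap(1,1) ⇒ 3 8 13 9 12 5 6 4 11 10
j=2: 13>10, skip
j=3: 9≤10, i=2, swap(2,3) ⇒ 3 8 9 13 12 5 6 4 11 10
j=4: 12>10, skip
j=5: 5≤10, i=3, swap(3,5) ⇒ 3 8 9 5 12 13 6 4 11 10
j=6: 6≤10, i=4, swap(4,6) ⇒ 3 8 9 5 6 13 12 4 11 10
j=7: 4≤10, i=5, swap(5,7) ⇒ 3 8 9 5 6 4 12 13 11 10
j=8: 11>10, skip
swap(6,9) ⇒ 3 8 9 5 6 4 10 13 11 12; return 6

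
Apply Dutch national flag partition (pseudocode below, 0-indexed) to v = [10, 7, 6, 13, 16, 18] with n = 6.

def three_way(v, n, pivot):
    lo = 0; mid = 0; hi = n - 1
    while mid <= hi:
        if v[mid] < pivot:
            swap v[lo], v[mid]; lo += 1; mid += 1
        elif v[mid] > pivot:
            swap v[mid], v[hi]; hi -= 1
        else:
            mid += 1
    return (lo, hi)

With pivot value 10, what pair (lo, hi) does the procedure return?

lo=0 mid=0 hi=5
10=10: mid=1
7<10: swap(0,1), lo=1 mid=2 ⇒ [7, 10, 6, 13, 16, 18]
6<10: swap(1,2), lo=2 mid=3 ⇒ [7, 6, 10, 13, 16, 18]
13>10: swap(3,5), hi=4 ⇒ [7, 6, 10, 18, 16, 13]
18>10: swap(3,4), hi=3 ⇒ [7, 6, 10, 16, 18, 13]
16>10: swap(3,3), hi=2 ⇒ [7, 6, 10, 16, 18, 13]
done. lo=2 hi=2; v=[7, 6, 10, 16, 18, 13]

(2, 2)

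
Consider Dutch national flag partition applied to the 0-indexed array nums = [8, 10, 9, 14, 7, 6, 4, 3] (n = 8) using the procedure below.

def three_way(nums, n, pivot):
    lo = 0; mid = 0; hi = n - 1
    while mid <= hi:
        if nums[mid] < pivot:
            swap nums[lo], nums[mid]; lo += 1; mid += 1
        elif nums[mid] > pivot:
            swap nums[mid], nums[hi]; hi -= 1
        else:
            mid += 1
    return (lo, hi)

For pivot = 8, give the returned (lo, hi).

pivot = 8; lo=0, mid=0, hi=7
nums[mid]=8=8: mid=1
nums[mid]=10>8: swap nums[1],nums[7]; hi=6 → [8, 3, 9, 14, 7, 6, 4, 10]
nums[mid]=3<8: swap nums[0],nums[1]; lo=1,mid=2 → [3, 8, 9, 14, 7, 6, 4, 10]
nums[mid]=9>8: swap nums[2],nums[6]; hi=5 → [3, 8, 4, 14, 7, 6, 9, 10]
nums[mid]=4<8: swap nums[1],nums[2]; lo=2,mid=3 → [3, 4, 8, 14, 7, 6, 9, 10]
nums[mid]=14>8: swap nums[3],nums[5]; hi=4 → [3, 4, 8, 6, 7, 14, 9, 10]
nums[mid]=6<8: swap nums[2],nums[3]; lo=3,mid=4 → [3, 4, 6, 8, 7, 14, 9, 10]
nums[mid]=7<8: swap nums[3],nums[4]; lo=4,mid=5 → [3, 4, 6, 7, 8, 14, 9, 10]
end: lo=4, hi=4; nums = [3, 4, 6, 7, 8, 14, 9, 10]

(4, 4)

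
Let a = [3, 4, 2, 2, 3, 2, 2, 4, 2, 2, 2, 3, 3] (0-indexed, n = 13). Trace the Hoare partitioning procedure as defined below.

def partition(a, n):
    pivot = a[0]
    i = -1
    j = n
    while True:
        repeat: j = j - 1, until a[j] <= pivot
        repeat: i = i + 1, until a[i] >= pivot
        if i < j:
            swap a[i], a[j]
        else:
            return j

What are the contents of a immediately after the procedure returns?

pivot = a[0] = 3; i = -1, j = 13
j→12 (a[12]=3≤3), i→0 (a[0]=3≥3); i<j, swap → [3, 4, 2, 2, 3, 2, 2, 4, 2, 2, 2, 3, 3]
j→11 (a[11]=3≤3), i→1 (a[1]=4≥3); i<j, swap → [3, 3, 2, 2, 3, 2, 2, 4, 2, 2, 2, 4, 3]
j→10 (a[10]=2≤3), i→4 (a[4]=3≥3); i<j, swap → [3, 3, 2, 2, 2, 2, 2, 4, 2, 2, 3, 4, 3]
j→9 (a[9]=2≤3), i→7 (a[7]=4≥3); i<j, swap → [3, 3, 2, 2, 2, 2, 2, 2, 2, 4, 3, 4, 3]
j→8, i→9; i≥j, return j=8. a = [3, 3, 2, 2, 2, 2, 2, 2, 2, 4, 3, 4, 3]

[3, 3, 2, 2, 2, 2, 2, 2, 2, 4, 3, 4, 3]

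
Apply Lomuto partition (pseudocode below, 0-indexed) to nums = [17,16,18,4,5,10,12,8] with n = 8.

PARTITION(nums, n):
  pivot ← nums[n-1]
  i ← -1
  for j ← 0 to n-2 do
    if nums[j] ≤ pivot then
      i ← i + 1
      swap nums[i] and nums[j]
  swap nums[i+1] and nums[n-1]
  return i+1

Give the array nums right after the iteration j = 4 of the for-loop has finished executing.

[4,5,18,17,16,10,12,8]

pivot = nums[7] = 8; i = -1
j=0: nums[0]=17 > 8 → no swap
j=1: nums[1]=16 > 8 → no swap
j=2: nums[2]=18 > 8 → no swap
j=3: nums[3]=4 ≤ 8 → i=0, swap nums[0],nums[3] → [4,16,18,17,5,10,12,8]
j=4: nums[4]=5 ≤ 8 → i=1, swap nums[1],nums[4] → [4,5,18,17,16,10,12,8]
(after j=4) nums = [4,5,18,17,16,10,12,8]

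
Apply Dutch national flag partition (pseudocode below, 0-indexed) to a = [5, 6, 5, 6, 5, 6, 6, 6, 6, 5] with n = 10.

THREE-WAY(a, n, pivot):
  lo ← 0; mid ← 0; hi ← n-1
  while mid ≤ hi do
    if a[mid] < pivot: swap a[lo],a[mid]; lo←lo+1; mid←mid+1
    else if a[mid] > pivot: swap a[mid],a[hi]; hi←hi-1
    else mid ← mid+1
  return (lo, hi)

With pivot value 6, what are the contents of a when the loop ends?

[5, 5, 5, 5, 6, 6, 6, 6, 6, 6]

pivot = 6; lo=0, mid=0, hi=9
a[mid]=5<6: swap a[0],a[0]; lo=1,mid=1 → [5, 6, 5, 6, 5, 6, 6, 6, 6, 5]
a[mid]=6=6: mid=2
a[mid]=5<6: swap a[1],a[2]; lo=2,mid=3 → [5, 5, 6, 6, 5, 6, 6, 6, 6, 5]
a[mid]=6=6: mid=4
a[mid]=5<6: swap a[2],a[4]; lo=3,mid=5 → [5, 5, 5, 6, 6, 6, 6, 6, 6, 5]
a[mid]=6=6: mid=6
a[mid]=6=6: mid=7
a[mid]=6=6: mid=8
a[mid]=6=6: mid=9
a[mid]=5<6: swap a[3],a[9]; lo=4,mid=10 → [5, 5, 5, 5, 6, 6, 6, 6, 6, 6]
end: lo=4, hi=9; a = [5, 5, 5, 5, 6, 6, 6, 6, 6, 6]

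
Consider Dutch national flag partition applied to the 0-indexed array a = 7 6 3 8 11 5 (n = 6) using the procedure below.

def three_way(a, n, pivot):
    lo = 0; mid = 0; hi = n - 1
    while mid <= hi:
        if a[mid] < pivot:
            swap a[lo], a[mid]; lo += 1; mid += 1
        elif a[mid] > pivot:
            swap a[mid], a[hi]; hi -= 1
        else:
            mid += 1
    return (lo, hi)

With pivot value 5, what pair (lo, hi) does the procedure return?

lo=0 mid=0 hi=5
7>5: swap(0,5), hi=4 ⇒ 5 6 3 8 11 7
5=5: mid=1
6>5: swap(1,4), hi=3 ⇒ 5 11 3 8 6 7
11>5: swap(1,3), hi=2 ⇒ 5 8 3 11 6 7
8>5: swap(1,2), hi=1 ⇒ 5 3 8 11 6 7
3<5: swap(0,1), lo=1 mid=2 ⇒ 3 5 8 11 6 7
done. lo=1 hi=1; a=3 5 8 11 6 7

(1, 1)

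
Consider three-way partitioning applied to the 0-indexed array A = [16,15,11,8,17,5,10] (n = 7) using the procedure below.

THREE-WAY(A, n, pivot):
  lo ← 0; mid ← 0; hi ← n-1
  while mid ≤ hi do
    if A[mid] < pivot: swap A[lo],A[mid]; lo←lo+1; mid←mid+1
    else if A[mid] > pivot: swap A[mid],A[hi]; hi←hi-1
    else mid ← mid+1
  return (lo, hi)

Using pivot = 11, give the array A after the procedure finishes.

lo=0 mid=0 hi=6
16>11: swap(0,6), hi=5 ⇒ [10,15,11,8,17,5,16]
10<11: swap(0,0), lo=1 mid=1 ⇒ [10,15,11,8,17,5,16]
15>11: swap(1,5), hi=4 ⇒ [10,5,11,8,17,15,16]
5<11: swap(1,1), lo=2 mid=2 ⇒ [10,5,11,8,17,15,16]
11=11: mid=3
8<11: swap(2,3), lo=3 mid=4 ⇒ [10,5,8,11,17,15,16]
17>11: swap(4,4), hi=3 ⇒ [10,5,8,11,17,15,16]
done. lo=3 hi=3; A=[10,5,8,11,17,15,16]

[10,5,8,11,17,15,16]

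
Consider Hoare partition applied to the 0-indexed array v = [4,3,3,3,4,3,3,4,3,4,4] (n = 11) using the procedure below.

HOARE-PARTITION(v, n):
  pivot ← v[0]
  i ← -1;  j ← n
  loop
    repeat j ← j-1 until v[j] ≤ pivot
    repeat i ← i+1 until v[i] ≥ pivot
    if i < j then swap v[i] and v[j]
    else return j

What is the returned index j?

7

pivot = v[0] = 4; i = -1, j = 11
j→10 (v[10]=4≤4), i→0 (v[0]=4≥4); i<j, swap → [4,3,3,3,4,3,3,4,3,4,4]
j→9 (v[9]=4≤4), i→4 (v[4]=4≥4); i<j, swap → [4,3,3,3,4,3,3,4,3,4,4]
j→8 (v[8]=3≤4), i→7 (v[7]=4≥4); i<j, swap → [4,3,3,3,4,3,3,3,4,4,4]
j→7, i→8; i≥j, return j=7. v = [4,3,3,3,4,3,3,3,4,4,4]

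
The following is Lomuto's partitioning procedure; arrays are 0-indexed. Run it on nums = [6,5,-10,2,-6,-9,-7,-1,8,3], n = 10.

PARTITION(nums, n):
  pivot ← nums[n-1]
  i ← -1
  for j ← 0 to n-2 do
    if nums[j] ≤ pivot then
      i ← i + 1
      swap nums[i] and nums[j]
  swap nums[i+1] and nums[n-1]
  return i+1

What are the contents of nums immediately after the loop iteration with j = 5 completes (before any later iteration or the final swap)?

pivot = nums[9] = 3; i = -1
j=0: nums[0]=6 > 3 → no swap
j=1: nums[1]=5 > 3 → no swap
j=2: nums[2]=-10 ≤ 3 → i=0, swap nums[0],nums[2] → [-10,5,6,2,-6,-9,-7,-1,8,3]
j=3: nums[3]=2 ≤ 3 → i=1, swap nums[1],nums[3] → [-10,2,6,5,-6,-9,-7,-1,8,3]
j=4: nums[4]=-6 ≤ 3 → i=2, swap nums[2],nums[4] → [-10,2,-6,5,6,-9,-7,-1,8,3]
j=5: nums[5]=-9 ≤ 3 → i=3, swap nums[3],nums[5] → [-10,2,-6,-9,6,5,-7,-1,8,3]
(after j=5) nums = [-10,2,-6,-9,6,5,-7,-1,8,3]

[-10,2,-6,-9,6,5,-7,-1,8,3]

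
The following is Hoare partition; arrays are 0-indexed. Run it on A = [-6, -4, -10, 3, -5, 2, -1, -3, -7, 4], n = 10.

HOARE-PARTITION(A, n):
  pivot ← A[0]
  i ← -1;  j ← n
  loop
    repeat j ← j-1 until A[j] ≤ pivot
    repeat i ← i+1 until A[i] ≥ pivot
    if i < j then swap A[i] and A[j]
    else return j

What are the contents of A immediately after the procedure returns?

[-7, -10, -4, 3, -5, 2, -1, -3, -6, 4]

pivot=-6
j stops at 8 (-7), i stops at 0 (-6); swap ⇒ [-7, -4, -10, 3, -5, 2, -1, -3, -6, 4]
j stops at 2 (-10), i stops at 1 (-4); swap ⇒ [-7, -10, -4, 3, -5, 2, -1, -3, -6, 4]
j stops at 1, i stops at 2; i≥j ⇒ return 1. A=[-7, -10, -4, 3, -5, 2, -1, -3, -6, 4]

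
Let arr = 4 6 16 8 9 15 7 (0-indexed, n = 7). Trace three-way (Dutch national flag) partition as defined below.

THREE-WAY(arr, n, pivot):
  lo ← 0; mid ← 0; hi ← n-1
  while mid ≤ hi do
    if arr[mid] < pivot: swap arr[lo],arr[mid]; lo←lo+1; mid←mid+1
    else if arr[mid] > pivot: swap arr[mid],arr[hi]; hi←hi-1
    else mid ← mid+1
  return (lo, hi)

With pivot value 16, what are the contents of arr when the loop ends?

4 6 8 9 15 7 16

pivot = 16; lo=0, mid=0, hi=6
arr[mid]=4<16: swap arr[0],arr[0]; lo=1,mid=1 → 4 6 16 8 9 15 7
arr[mid]=6<16: swap arr[1],arr[1]; lo=2,mid=2 → 4 6 16 8 9 15 7
arr[mid]=16=16: mid=3
arr[mid]=8<16: swap arr[2],arr[3]; lo=3,mid=4 → 4 6 8 16 9 15 7
arr[mid]=9<16: swap arr[3],arr[4]; lo=4,mid=5 → 4 6 8 9 16 15 7
arr[mid]=15<16: swap arr[4],arr[5]; lo=5,mid=6 → 4 6 8 9 15 16 7
arr[mid]=7<16: swap arr[5],arr[6]; lo=6,mid=7 → 4 6 8 9 15 7 16
end: lo=6, hi=6; arr = 4 6 8 9 15 7 16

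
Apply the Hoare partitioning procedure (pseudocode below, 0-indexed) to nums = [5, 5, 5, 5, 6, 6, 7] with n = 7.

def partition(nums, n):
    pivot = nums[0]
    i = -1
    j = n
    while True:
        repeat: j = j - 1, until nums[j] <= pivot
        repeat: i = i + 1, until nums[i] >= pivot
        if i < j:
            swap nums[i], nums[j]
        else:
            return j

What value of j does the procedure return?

1

pivot=5
j stops at 3 (5), i stops at 0 (5); swap ⇒ [5, 5, 5, 5, 6, 6, 7]
j stops at 2 (5), i stops at 1 (5); swap ⇒ [5, 5, 5, 5, 6, 6, 7]
j stops at 1, i stops at 2; i≥j ⇒ return 1. nums=[5, 5, 5, 5, 6, 6, 7]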